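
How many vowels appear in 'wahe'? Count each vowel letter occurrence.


Scanning each character of 'wahe':
  Position 1: 'w' -> consonant (running count: 0)
  Position 2: 'a' -> vowel (running count: 1)
  Position 3: 'h' -> consonant (running count: 1)
  Position 4: 'e' -> vowel (running count: 2)
Total vowels: 2

2


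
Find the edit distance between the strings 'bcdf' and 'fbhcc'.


Building DP table for s1='bcdf' (len 4) and s2='fbhcc' (len 5):
       f  b  h  c  c
    0  1  2  3  4  5
  b 1  1  1  2  3  4
  c 2  2  2  2  2  3
  d 3  3  3  3  3  3
  f 4  3  4  4  4  4
Edit distance = dp[4][5] = 4

4


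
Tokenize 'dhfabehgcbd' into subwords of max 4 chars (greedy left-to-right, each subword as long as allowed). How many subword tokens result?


'dhfabehgcbd' has 11 characters.
Chunking with max size 4:
  Chunk 1: 'dhfa' (positions 0-3)
  Chunk 2: 'behg' (positions 4-7)
  Chunk 3: 'cbd' (positions 8-10)
Total chunks: ceil(11 / 4) = 3

3


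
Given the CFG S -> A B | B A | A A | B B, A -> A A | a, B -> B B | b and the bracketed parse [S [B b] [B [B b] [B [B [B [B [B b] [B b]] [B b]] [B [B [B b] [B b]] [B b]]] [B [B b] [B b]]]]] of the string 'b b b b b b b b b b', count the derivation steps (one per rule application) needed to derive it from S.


Every bracketed nonterminal node [X ...] in the tree is produced by exactly one rule application.
Reading the tree off as a leftmost derivation:
  Step 1: S  =>  B B   (applied S -> B B)
  Step 2: B B  =>  b B   (applied B -> b)
  Step 3: b B  =>  b B B   (applied B -> B B)
  Step 4: b B B  =>  b b B   (applied B -> b)
  Step 5: b b B  =>  b b B B   (applied B -> B B)
  Step 6: b b B B  =>  b b B B B   (applied B -> B B)
  Step 7: b b B B B  =>  b b B B B B   (applied B -> B B)
  Step 8: b b B B B B  =>  b b B B B B B   (applied B -> B B)
  Step 9: b b B B B B B  =>  b b b B B B B   (applied B -> b)
  Step 10: b b b B B B B  =>  b b b b B B B   (applied B -> b)
  Step 11: b b b b B B B  =>  b b b b b B B   (applied B -> b)
  Step 12: b b b b b B B  =>  b b b b b B B B   (applied B -> B B)
  Step 13: b b b b b B B B  =>  b b b b b B B B B   (applied B -> B B)
  Step 14: b b b b b B B B B  =>  b b b b b b B B B   (applied B -> b)
  Step 15: b b b b b b B B B  =>  b b b b b b b B B   (applied B -> b)
  Step 16: b b b b b b b B B  =>  b b b b b b b b B   (applied B -> b)
  Step 17: b b b b b b b b B  =>  b b b b b b b b B B   (applied B -> B B)
  Step 18: b b b b b b b b B B  =>  b b b b b b b b b B   (applied B -> b)
  Step 19: b b b b b b b b b B  =>  b b b b b b b b b b   (applied B -> b)
Final yield: b b b b b b b b b b
Total rewrite steps: 19

19


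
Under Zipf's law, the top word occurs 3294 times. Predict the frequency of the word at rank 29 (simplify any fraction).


Zipf's law: freq(rank) = f1 / rank
f1 = 3294, rank = 29
freq = 3294 / 29
GCD(3294, 29) = 1
Simplified: 3294/29

3294/29


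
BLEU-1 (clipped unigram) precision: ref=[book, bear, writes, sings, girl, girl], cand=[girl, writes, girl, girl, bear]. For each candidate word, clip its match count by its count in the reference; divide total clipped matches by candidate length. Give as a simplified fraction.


Reference word counts: {'bear': 1, 'book': 1, 'girl': 2, 'sings': 1, 'writes': 1}
Checking each candidate word (with clipping):
  'girl' -> in reference (ref count 2, used 1/2) -> match (matches: 1)
  'writes' -> in reference (ref count 1, used 1/1) -> match (matches: 2)
  'girl' -> in reference (ref count 2, used 2/2) -> match (matches: 3)
  'girl' -> ref count 2 already used up (2/2) -> clipped, no match (matches: 3)
  'bear' -> in reference (ref count 1, used 1/1) -> match (matches: 4)
Clipped matches: 4, Candidate length: 5
Precision = 4/5

4/5


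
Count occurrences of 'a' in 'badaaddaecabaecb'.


Scanning 'badaaddaecabaecb' for 'a':
  Position 1: 'a' -> MATCH (count: 1)
  Position 3: 'a' -> MATCH (count: 2)
  Position 4: 'a' -> MATCH (count: 3)
  Position 7: 'a' -> MATCH (count: 4)
  Position 10: 'a' -> MATCH (count: 5)
  Position 12: 'a' -> MATCH (count: 6)
Total occurrences of 'a': 6

6


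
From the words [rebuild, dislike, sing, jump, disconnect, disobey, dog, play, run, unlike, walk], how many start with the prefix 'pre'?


Checking each word for prefix 'pre':
  'rebuild' -> no (count: 0)
  'dislike' -> no (count: 0)
  'sing' -> no (count: 0)
  'jump' -> no (count: 0)
  'disconnect' -> no (count: 0)
  'disobey' -> no (count: 0)
  'dog' -> no (count: 0)
  'play' -> no (count: 0)
  'run' -> no (count: 0)
  'unlike' -> no (count: 0)
  'walk' -> no (count: 0)
Total with prefix 'pre': 0

0


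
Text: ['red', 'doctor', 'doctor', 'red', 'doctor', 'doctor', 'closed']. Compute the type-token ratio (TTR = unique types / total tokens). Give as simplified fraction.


Tokens: 7
Unique types: ('closed', 'doctor', 'red') = 3
TTR = 3/7
Already in lowest terms.

3/7


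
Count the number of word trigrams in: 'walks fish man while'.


Word trigrams from [4] words:
  Trigram 1: (walks fish man)
  Trigram 2: (fish man while)
Total word trigrams: 4 - 2 = 2

2


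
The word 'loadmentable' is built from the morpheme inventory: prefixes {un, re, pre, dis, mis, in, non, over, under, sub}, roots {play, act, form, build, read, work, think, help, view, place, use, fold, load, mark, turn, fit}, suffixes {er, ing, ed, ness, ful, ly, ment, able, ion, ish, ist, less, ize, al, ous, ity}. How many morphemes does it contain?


Segmenting 'loadmentable' against the inventory:
  'load' -> root (morpheme 1)
  'ment' -> suffix (morpheme 2)
  'able' -> suffix (morpheme 3)
Total morphemes: 3

3


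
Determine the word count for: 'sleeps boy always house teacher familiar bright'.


Counting words by splitting on spaces:
  Word 1: 'sleeps'
  Word 2: 'boy'
  Word 3: 'always'
  Word 4: 'house'
  Word 5: 'teacher'
  Word 6: 'familiar'
  Word 7: 'bright'
Total words: 7

7


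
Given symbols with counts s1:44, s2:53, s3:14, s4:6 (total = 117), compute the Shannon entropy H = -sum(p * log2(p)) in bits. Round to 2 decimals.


Computing entropy H = -sum(p_i * log2(p_i)):
  s1: p = 44/117 = 0.3761, -p*log2(p) = 0.5306
  s2: p = 53/117 = 0.4530, -p*log2(p) = 0.5175
  s3: p = 14/117 = 0.1197, -p*log2(p) = 0.3665
  s4: p = 6/117 = 0.0513, -p*log2(p) = 0.2198
H = sum of terms = 1.6344
Rounded to 2 decimals: 1.63

1.63


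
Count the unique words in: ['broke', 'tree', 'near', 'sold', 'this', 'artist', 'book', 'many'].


Listing all tokens and tracking unique types:
  Token 1: 'broke' -> NEW (unique so far: 1)
  Token 2: 'tree' -> NEW (unique so far: 2)
  Token 3: 'near' -> NEW (unique so far: 3)
  Token 4: 'sold' -> NEW (unique so far: 4)
  Token 5: 'this' -> NEW (unique so far: 5)
  Token 6: 'artist' -> NEW (unique so far: 6)
  Token 7: 'book' -> NEW (unique so far: 7)
  Token 8: 'many' -> NEW (unique so far: 8)
Unique types: ('artist', 'book', 'broke', 'many', 'near', 'sold', 'this', 'tree')
Vocabulary size: 8

8


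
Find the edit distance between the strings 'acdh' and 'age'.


Building DP table for s1='acdh' (len 4) and s2='age' (len 3):
       a  g  e
    0  1  2  3
  a 1  0  1  2
  c 2  1  1  2
  d 3  2  2  2
  h 4  3  3  3
Edit distance = dp[4][3] = 3

3


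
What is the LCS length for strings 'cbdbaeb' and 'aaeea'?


DP table for LCS of 'cbdbaeb' and 'aaeea':
       a  a  e  e  a
    0  0  0  0  0  0
  c 0  0  0  0  0  0
  b 0  0  0  0  0  0
  d 0  0  0  0  0  0
  b 0  0  0  0  0  0
  a 0  1  1  1  1  1
  e 0  1  1  2  2  2
  b 0  1  1  2  2  2
LCS: 'ae'
LCS length = 2

2


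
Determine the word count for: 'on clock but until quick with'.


Counting words by splitting on spaces:
  Word 1: 'on'
  Word 2: 'clock'
  Word 3: 'but'
  Word 4: 'until'
  Word 5: 'quick'
  Word 6: 'with'
Total words: 6

6


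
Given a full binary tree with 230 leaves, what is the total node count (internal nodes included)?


Leaf nodes (terminals): 230
Internal nodes = n - 1 = 230 - 1 = 229
Total = leaves + internal = 230 + 229 = 459

459


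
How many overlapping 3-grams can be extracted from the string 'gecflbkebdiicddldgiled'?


String 'gecflbkebdiicddldgiled' has length L = 22.
Number of overlapping n-grams = L - n + 1
Substituting: 22 - 3 + 1 = 20

20


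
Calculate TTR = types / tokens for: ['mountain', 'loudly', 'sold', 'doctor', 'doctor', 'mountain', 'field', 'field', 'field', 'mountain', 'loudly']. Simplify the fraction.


Tokens: 11
Unique types: ('doctor', 'field', 'loudly', 'mountain', 'sold') = 5
TTR = 5/11
Already in lowest terms.

5/11


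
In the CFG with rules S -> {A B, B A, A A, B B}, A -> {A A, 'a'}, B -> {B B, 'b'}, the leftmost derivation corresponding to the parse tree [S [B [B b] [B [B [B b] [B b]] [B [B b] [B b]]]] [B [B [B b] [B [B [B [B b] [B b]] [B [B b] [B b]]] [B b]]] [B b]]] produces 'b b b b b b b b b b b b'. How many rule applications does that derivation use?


Every bracketed nonterminal node [X ...] in the tree is produced by exactly one rule application.
Reading the tree off as a leftmost derivation:
  Step 1: S  =>  B B   (applied S -> B B)
  Step 2: B B  =>  B B B   (applied B -> B B)
  Step 3: B B B  =>  b B B   (applied B -> b)
  Step 4: b B B  =>  b B B B   (applied B -> B B)
  Step 5: b B B B  =>  b B B B B   (applied B -> B B)
  Step 6: b B B B B  =>  b b B B B   (applied B -> b)
  Step 7: b b B B B  =>  b b b B B   (applied B -> b)
  Step 8: b b b B B  =>  b b b B B B   (applied B -> B B)
  Step 9: b b b B B B  =>  b b b b B B   (applied B -> b)
  Step 10: b b b b B B  =>  b b b b b B   (applied B -> b)
  Step 11: b b b b b B  =>  b b b b b B B   (applied B -> B B)
  Step 12: b b b b b B B  =>  b b b b b B B B   (applied B -> B B)
  Step 13: b b b b b B B B  =>  b b b b b b B B   (applied B -> b)
  Step 14: b b b b b b B B  =>  b b b b b b B B B   (applied B -> B B)
  Step 15: b b b b b b B B B  =>  b b b b b b B B B B   (applied B -> B B)
  Step 16: b b b b b b B B B B  =>  b b b b b b B B B B B   (applied B -> B B)
  Step 17: b b b b b b B B B B B  =>  b b b b b b b B B B B   (applied B -> b)
  Step 18: b b b b b b b B B B B  =>  b b b b b b b b B B B   (applied B -> b)
  Step 19: b b b b b b b b B B B  =>  b b b b b b b b B B B B   (applied B -> B B)
  Step 20: b b b b b b b b B B B B  =>  b b b b b b b b b B B B   (applied B -> b)
  Step 21: b b b b b b b b b B B B  =>  b b b b b b b b b b B B   (applied B -> b)
  Step 22: b b b b b b b b b b B B  =>  b b b b b b b b b b b B   (applied B -> b)
  Step 23: b b b b b b b b b b b B  =>  b b b b b b b b b b b b   (applied B -> b)
Final yield: b b b b b b b b b b b b
Total rewrite steps: 23

23


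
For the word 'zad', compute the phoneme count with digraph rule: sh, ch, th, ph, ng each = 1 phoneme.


Parsing 'zad' greedily, digraphs first:
  'z' -> consonant phoneme (phonemes so far: 1)
  'a' -> vowel phoneme (phonemes so far: 2)
  'd' -> consonant phoneme (phonemes so far: 3)
Total phonemes: 3

3


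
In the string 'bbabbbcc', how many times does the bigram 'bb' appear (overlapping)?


Scanning 'bbabbbcc' for bigram 'bb':
  Position 0: 'bb' -> MATCH
  Position 1: 'ba' -> no
  Position 2: 'ab' -> no
  Position 3: 'bb' -> MATCH
  Position 4: 'bb' -> MATCH
  Position 5: 'bc' -> no
  Position 6: 'cc' -> no
Total matches: 3

3


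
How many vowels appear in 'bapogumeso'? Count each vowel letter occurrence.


Scanning each character of 'bapogumeso':
  Position 1: 'b' -> consonant (running count: 0)
  Position 2: 'a' -> vowel (running count: 1)
  Position 3: 'p' -> consonant (running count: 1)
  Position 4: 'o' -> vowel (running count: 2)
  Position 5: 'g' -> consonant (running count: 2)
  Position 6: 'u' -> vowel (running count: 3)
  Position 7: 'm' -> consonant (running count: 3)
  Position 8: 'e' -> vowel (running count: 4)
  Position 9: 's' -> consonant (running count: 4)
  Position 10: 'o' -> vowel (running count: 5)
Total vowels: 5

5


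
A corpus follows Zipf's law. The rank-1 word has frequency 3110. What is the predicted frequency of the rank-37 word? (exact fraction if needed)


Zipf's law: freq(rank) = f1 / rank
f1 = 3110, rank = 37
freq = 3110 / 37
GCD(3110, 37) = 1
Simplified: 3110/37

3110/37


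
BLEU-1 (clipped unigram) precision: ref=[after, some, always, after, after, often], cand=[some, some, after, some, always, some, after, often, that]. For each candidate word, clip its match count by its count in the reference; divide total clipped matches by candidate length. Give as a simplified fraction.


Reference word counts: {'after': 3, 'always': 1, 'often': 1, 'some': 1}
Checking each candidate word (with clipping):
  'some' -> in reference (ref count 1, used 1/1) -> match (matches: 1)
  'some' -> ref count 1 already used up (1/1) -> clipped, no match (matches: 1)
  'after' -> in reference (ref count 3, used 1/3) -> match (matches: 2)
  'some' -> ref count 1 already used up (1/1) -> clipped, no match (matches: 2)
  'always' -> in reference (ref count 1, used 1/1) -> match (matches: 3)
  'some' -> ref count 1 already used up (1/1) -> clipped, no match (matches: 3)
  'after' -> in reference (ref count 3, used 2/3) -> match (matches: 4)
  'often' -> in reference (ref count 1, used 1/1) -> match (matches: 5)
  'that' -> not in reference -> no match (matches: 5)
Clipped matches: 5, Candidate length: 9
Precision = 5/9

5/9


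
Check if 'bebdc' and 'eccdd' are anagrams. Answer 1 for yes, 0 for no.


Sort characters of 'bebdc': 'bbcde'
Sort characters of 'eccdd': 'ccdde'
Sorted forms differ -> they are NOT anagrams
Result: 0

0


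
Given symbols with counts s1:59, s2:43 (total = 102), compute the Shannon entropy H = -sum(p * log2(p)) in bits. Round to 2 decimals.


Computing entropy H = -sum(p_i * log2(p_i)):
  s1: p = 59/102 = 0.5784, -p*log2(p) = 0.4568
  s2: p = 43/102 = 0.4216, -p*log2(p) = 0.5253
H = sum of terms = 0.9821
Rounded to 2 decimals: 0.98

0.98


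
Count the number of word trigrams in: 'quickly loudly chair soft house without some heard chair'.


Word trigrams from [9] words:
  Trigram 1: (quickly loudly chair)
  Trigram 2: (loudly chair soft)
  Trigram 3: (chair soft house)
  Trigram 4: (soft house without)
  Trigram 5: (house without some)
  Trigram 6: (without some heard)
  Trigram 7: (some heard chair)
Total word trigrams: 9 - 2 = 7

7


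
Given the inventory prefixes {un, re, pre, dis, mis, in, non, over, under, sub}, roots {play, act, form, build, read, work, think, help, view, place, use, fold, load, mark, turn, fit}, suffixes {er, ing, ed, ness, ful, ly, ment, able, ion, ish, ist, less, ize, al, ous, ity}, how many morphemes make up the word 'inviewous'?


Segmenting 'inviewous' against the inventory:
  'in' -> prefix (morpheme 1)
  'view' -> root (morpheme 2)
  'ous' -> suffix (morpheme 3)
Total morphemes: 3

3


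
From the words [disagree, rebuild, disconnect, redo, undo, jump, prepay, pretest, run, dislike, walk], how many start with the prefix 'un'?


Checking each word for prefix 'un':
  'disagree' -> no (count: 0)
  'rebuild' -> no (count: 0)
  'disconnect' -> no (count: 0)
  'redo' -> no (count: 0)
  'undo' -> YES, starts with 'un' (count: 1)
  'jump' -> no (count: 1)
  'prepay' -> no (count: 1)
  'pretest' -> no (count: 1)
  'run' -> no (count: 1)
  'dislike' -> no (count: 1)
  'walk' -> no (count: 1)
Total with prefix 'un': 1

1


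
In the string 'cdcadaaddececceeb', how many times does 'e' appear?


Scanning 'cdcadaaddececceeb' for 'e':
  Position 9: 'e' -> MATCH (count: 1)
  Position 11: 'e' -> MATCH (count: 2)
  Position 14: 'e' -> MATCH (count: 3)
  Position 15: 'e' -> MATCH (count: 4)
Total occurrences of 'e': 4

4


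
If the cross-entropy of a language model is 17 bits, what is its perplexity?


Perplexity formula: PP = 2^H
H = 17
PP = 2^17
PP = 2^17 = 131072

131072


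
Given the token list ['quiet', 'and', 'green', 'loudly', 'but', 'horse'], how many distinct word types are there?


Listing all tokens and tracking unique types:
  Token 1: 'quiet' -> NEW (unique so far: 1)
  Token 2: 'and' -> NEW (unique so far: 2)
  Token 3: 'green' -> NEW (unique so far: 3)
  Token 4: 'loudly' -> NEW (unique so far: 4)
  Token 5: 'but' -> NEW (unique so far: 5)
  Token 6: 'horse' -> NEW (unique so far: 6)
Unique types: ('and', 'but', 'green', 'horse', 'loudly', 'quiet')
Vocabulary size: 6

6


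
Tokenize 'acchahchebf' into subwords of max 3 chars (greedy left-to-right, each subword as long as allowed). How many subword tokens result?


'acchahchebf' has 11 characters.
Chunking with max size 3:
  Chunk 1: 'acc' (positions 0-2)
  Chunk 2: 'hah' (positions 3-5)
  Chunk 3: 'che' (positions 6-8)
  Chunk 4: 'bf' (positions 9-10)
Total chunks: ceil(11 / 3) = 4

4


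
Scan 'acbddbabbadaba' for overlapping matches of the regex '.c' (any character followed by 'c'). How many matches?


Pattern: .c means any character followed by 'c'.
Scanning 'acbddbabbadaba' position-by-position:
  Pos 0: window 'ac' -> MATCH
  Pos 1: window 'cb' -> no
  Pos 2: window 'bd' -> no
  Pos 3: window 'dd' -> no
  Pos 4: window 'db' -> no
  Pos 5: window 'ba' -> no
  Pos 6: window 'ab' -> no
  Pos 7: window 'bb' -> no
  Pos 8: window 'ba' -> no
  Pos 9: window 'ad' -> no
  Pos 10: window 'da' -> no
  Pos 11: window 'ab' -> no
  Pos 12: window 'ba' -> no
  Pos 13: window 'a' -> no
Total matches: 1

1


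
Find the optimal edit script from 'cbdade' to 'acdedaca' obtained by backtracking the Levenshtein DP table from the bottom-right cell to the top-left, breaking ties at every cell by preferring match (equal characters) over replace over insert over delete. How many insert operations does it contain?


Edit distance = 5. Backtracking from cell (6, 8) with preference match > replace > insert > delete,
then listing the resulting alignment 'cbdade' -> 'acdedaca' left to right:
  Step 1: insert 'a' [insertion #1]
  Step 2: keep 'c'
  Step 3: insert 'd' [insertion #2]
  Step 4: replace b->e
  Step 5: keep 'd'
  Step 6: keep 'a'
  Step 7: replace d->c
  Step 8: replace e->a
Total insertions: 2

2


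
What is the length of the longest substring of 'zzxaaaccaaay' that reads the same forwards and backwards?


Scanning 'zzxaaaccaaay' for palindromic substrings.
Substring at positions 3-10: 'aaaccaaa'.
Check: reverse('aaaccaaa') = 'aaaccaaa' -> palindrome confirmed.
Neighbouring characters ('x' / 'y') break symmetry, so it cannot extend further.
No longer palindromic substring exists; longest length = 8

8


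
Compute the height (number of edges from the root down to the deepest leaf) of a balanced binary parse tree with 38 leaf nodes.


In a balanced binary tree with n leaves the deepest leaf is ceil(log2(n)) edges below the root.
log2(38) = 5.2479
ceil(5.2479) = 6
height (edges) = 6

6


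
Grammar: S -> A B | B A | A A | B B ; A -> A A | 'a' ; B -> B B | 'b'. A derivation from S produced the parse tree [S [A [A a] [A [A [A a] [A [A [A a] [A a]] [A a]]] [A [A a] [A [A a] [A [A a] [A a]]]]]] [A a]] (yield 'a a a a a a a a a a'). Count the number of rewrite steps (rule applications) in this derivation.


Every bracketed nonterminal node [X ...] in the tree is produced by exactly one rule application.
Reading the tree off as a leftmost derivation:
  Step 1: S  =>  A A   (applied S -> A A)
  Step 2: A A  =>  A A A   (applied A -> A A)
  Step 3: A A A  =>  a A A   (applied A -> a)
  Step 4: a A A  =>  a A A A   (applied A -> A A)
  Step 5: a A A A  =>  a A A A A   (applied A -> A A)
  Step 6: a A A A A  =>  a a A A A   (applied A -> a)
  Step 7: a a A A A  =>  a a A A A A   (applied A -> A A)
  Step 8: a a A A A A  =>  a a A A A A A   (applied A -> A A)
  Step 9: a a A A A A A  =>  a a a A A A A   (applied A -> a)
  Step 10: a a a A A A A  =>  a a a a A A A   (applied A -> a)
  Step 11: a a a a A A A  =>  a a a a a A A   (applied A -> a)
  Step 12: a a a a a A A  =>  a a a a a A A A   (applied A -> A A)
  Step 13: a a a a a A A A  =>  a a a a a a A A   (applied A -> a)
  Step 14: a a a a a a A A  =>  a a a a a a A A A   (applied A -> A A)
  Step 15: a a a a a a A A A  =>  a a a a a a a A A   (applied A -> a)
  Step 16: a a a a a a a A A  =>  a a a a a a a A A A   (applied A -> A A)
  Step 17: a a a a a a a A A A  =>  a a a a a a a a A A   (applied A -> a)
  Step 18: a a a a a a a a A A  =>  a a a a a a a a a A   (applied A -> a)
  Step 19: a a a a a a a a a A  =>  a a a a a a a a a a   (applied A -> a)
Final yield: a a a a a a a a a a
Total rewrite steps: 19

19


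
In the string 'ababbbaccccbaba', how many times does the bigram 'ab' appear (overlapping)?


Scanning 'ababbbaccccbaba' for bigram 'ab':
  Position 0: 'ab' -> MATCH
  Position 1: 'ba' -> no
  Position 2: 'ab' -> MATCH
  Position 3: 'bb' -> no
  Position 4: 'bb' -> no
  Position 5: 'ba' -> no
  Position 6: 'ac' -> no
  Position 7: 'cc' -> no
  Position 8: 'cc' -> no
  Position 9: 'cc' -> no
  Position 10: 'cb' -> no
  Position 11: 'ba' -> no
  Position 12: 'ab' -> MATCH
  Position 13: 'ba' -> no
Total matches: 3

3


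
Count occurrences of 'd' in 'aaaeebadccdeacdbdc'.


Scanning 'aaaeebadccdeacdbdc' for 'd':
  Position 7: 'd' -> MATCH (count: 1)
  Position 10: 'd' -> MATCH (count: 2)
  Position 14: 'd' -> MATCH (count: 3)
  Position 16: 'd' -> MATCH (count: 4)
Total occurrences of 'd': 4

4


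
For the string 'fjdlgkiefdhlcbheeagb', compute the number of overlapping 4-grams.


String 'fjdlgkiefdhlcbheeagb' has length L = 20.
Number of overlapping n-grams = L - n + 1
Substituting: 20 - 4 + 1 = 17

17


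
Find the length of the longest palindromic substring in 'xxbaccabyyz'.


Scanning 'xxbaccabyyz' for palindromic substrings.
Substring at positions 2-7: 'baccab'.
Check: reverse('baccab') = 'baccab' -> palindrome confirmed.
Neighbouring characters ('x' / 'y') break symmetry, so it cannot extend further.
No longer palindromic substring exists; longest length = 6

6


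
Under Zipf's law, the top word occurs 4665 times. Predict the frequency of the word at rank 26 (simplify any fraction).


Zipf's law: freq(rank) = f1 / rank
f1 = 4665, rank = 26
freq = 4665 / 26
GCD(4665, 26) = 1
Simplified: 4665/26

4665/26


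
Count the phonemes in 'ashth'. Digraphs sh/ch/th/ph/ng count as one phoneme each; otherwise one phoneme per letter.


Parsing 'ashth' greedily, digraphs first:
  'a' -> vowel phoneme (phonemes so far: 1)
  'sh' -> digraph (1 consonant phoneme) (phonemes so far: 2)
  'th' -> digraph (1 consonant phoneme) (phonemes so far: 3)
Total phonemes: 3

3


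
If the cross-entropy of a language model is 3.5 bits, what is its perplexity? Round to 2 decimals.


Perplexity formula: PP = 2^H
H = 3.5
PP = 2^3.5
Decompose: 2^3.5 = 2^3 * 2^0.5 = 2^3 * sqrt(2)
2^3 = 8, sqrt(2) ~ 1.4142136
PP ~ 8 * 1.4142136 = 11.3137088
Rounded to 2 decimals: 11.31

11.31


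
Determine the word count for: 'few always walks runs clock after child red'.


Counting words by splitting on spaces:
  Word 1: 'few'
  Word 2: 'always'
  Word 3: 'walks'
  Word 4: 'runs'
  Word 5: 'clock'
  Word 6: 'after'
  Word 7: 'child'
  Word 8: 'red'
Total words: 8

8


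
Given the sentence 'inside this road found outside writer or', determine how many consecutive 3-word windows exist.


Word trigrams from [7] words:
  Trigram 1: (inside this road)
  Trigram 2: (this road found)
  Trigram 3: (road found outside)
  Trigram 4: (found outside writer)
  Trigram 5: (outside writer or)
Total word trigrams: 7 - 2 = 5

5


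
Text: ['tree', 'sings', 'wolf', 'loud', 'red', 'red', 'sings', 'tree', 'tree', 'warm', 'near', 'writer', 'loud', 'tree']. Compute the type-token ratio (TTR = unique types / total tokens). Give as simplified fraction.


Tokens: 14
Unique types: ('loud', 'near', 'red', 'sings', 'tree', 'warm', 'wolf', 'writer') = 8
TTR = 8/14
Simplify: divide both by 2 -> 4/7
TTR = 4/7

4/7


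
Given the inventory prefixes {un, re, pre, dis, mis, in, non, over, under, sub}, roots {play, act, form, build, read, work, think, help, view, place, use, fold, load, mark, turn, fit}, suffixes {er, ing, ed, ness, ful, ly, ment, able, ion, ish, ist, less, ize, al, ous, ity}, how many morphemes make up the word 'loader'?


Segmenting 'loader' against the inventory:
  'load' -> root (morpheme 1)
  'er' -> suffix (morpheme 2)
Total morphemes: 2

2


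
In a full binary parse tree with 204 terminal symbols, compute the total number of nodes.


Leaf nodes (terminals): 204
Internal nodes = n - 1 = 204 - 1 = 203
Total = leaves + internal = 204 + 203 = 407

407


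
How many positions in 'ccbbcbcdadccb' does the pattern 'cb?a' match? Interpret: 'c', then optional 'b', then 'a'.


Pattern: cb?a means 'c', then optional 'b', then 'a'.
Scanning 'ccbbcbcdadccb' position-by-position:
  Pos 0: window 'ccb' -> no
  Pos 1: window 'cbb' -> no
  Pos 2: window 'bbc' -> no
  Pos 3: window 'bcb' -> no
  Pos 4: window 'cbc' -> no
  Pos 5: window 'bcd' -> no
  Pos 6: window 'cda' -> no
  Pos 7: window 'dad' -> no
  Pos 8: window 'adc' -> no
  Pos 9: window 'dcc' -> no
  Pos 10: window 'ccb' -> no
  Pos 11: window 'cb' -> no
  Pos 12: window 'b' -> no
Total matches: 0

0


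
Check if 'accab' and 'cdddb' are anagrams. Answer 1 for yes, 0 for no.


Sort characters of 'accab': 'aabcc'
Sort characters of 'cdddb': 'bcddd'
Sorted forms differ -> they are NOT anagrams
Result: 0

0


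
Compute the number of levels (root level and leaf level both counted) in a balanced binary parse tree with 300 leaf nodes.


In a balanced binary tree with n leaves the deepest leaf is ceil(log2(n)) edges below the root,
so counting node levels inclusive of root and leaves gives ceil(log2(n)) + 1 levels.
log2(300) = 8.2288
ceil(8.2288) = 9
levels = 9 + 1 = 10

10


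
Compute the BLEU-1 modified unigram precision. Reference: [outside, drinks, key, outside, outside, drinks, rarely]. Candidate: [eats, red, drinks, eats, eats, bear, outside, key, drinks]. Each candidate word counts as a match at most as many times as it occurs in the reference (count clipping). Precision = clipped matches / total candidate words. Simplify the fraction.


Reference word counts: {'drinks': 2, 'key': 1, 'outside': 3, 'rarely': 1}
Checking each candidate word (with clipping):
  'eats' -> not in reference -> no match (matches: 0)
  'red' -> not in reference -> no match (matches: 0)
  'drinks' -> in reference (ref count 2, used 1/2) -> match (matches: 1)
  'eats' -> not in reference -> no match (matches: 1)
  'eats' -> not in reference -> no match (matches: 1)
  'bear' -> not in reference -> no match (matches: 1)
  'outside' -> in reference (ref count 3, used 1/3) -> match (matches: 2)
  'key' -> in reference (ref count 1, used 1/1) -> match (matches: 3)
  'drinks' -> in reference (ref count 2, used 2/2) -> match (matches: 4)
Clipped matches: 4, Candidate length: 9
Precision = 4/9

4/9


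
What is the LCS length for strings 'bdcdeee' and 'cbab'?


DP table for LCS of 'bdcdeee' and 'cbab':
       c  b  a  b
    0  0  0  0  0
  b 0  0  1  1  1
  d 0  0  1  1  1
  c 0  1  1  1  1
  d 0  1  1  1  1
  e 0  1  1  1  1
  e 0  1  1  1  1
  e 0  1  1  1  1
LCS: 'b'
LCS length = 1

1


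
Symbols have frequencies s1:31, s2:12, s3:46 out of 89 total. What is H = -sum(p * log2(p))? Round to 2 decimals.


Computing entropy H = -sum(p_i * log2(p_i)):
  s1: p = 31/89 = 0.3483, -p*log2(p) = 0.5300
  s2: p = 12/89 = 0.1348, -p*log2(p) = 0.3898
  s3: p = 46/89 = 0.5169, -p*log2(p) = 0.4921
H = sum of terms = 1.4119
Rounded to 2 decimals: 1.41

1.41


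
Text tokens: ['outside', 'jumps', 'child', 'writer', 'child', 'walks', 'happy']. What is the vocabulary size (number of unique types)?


Listing all tokens and tracking unique types:
  Token 1: 'outside' -> NEW (unique so far: 1)
  Token 2: 'jumps' -> NEW (unique so far: 2)
  Token 3: 'child' -> NEW (unique so far: 3)
  Token 4: 'writer' -> NEW (unique so far: 4)
  Token 5: 'child' -> duplicate (unique so far: 4)
  Token 6: 'walks' -> NEW (unique so far: 5)
  Token 7: 'happy' -> NEW (unique so far: 6)
Unique types: ('child', 'happy', 'jumps', 'outside', 'walks', 'writer')
Vocabulary size: 6

6


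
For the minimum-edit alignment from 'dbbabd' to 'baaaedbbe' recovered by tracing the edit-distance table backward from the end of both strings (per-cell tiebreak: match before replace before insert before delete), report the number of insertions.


Edit distance = 7. Backtracking from cell (6, 9) with preference match > replace > insert > delete,
then listing the resulting alignment 'dbbabd' -> 'baaaedbbe' left to right:
  Step 1: replace d->b
  Step 2: replace b->a
  Step 3: replace b->a
  Step 4: keep 'a'
  Step 5: insert 'e' [insertion #1]
  Step 6: insert 'd' [insertion #2]
  Step 7: insert 'b' [insertion #3]
  Step 8: keep 'b'
  Step 9: replace d->e
Total insertions: 3

3


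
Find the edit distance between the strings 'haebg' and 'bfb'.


Building DP table for s1='haebg' (len 5) and s2='bfb' (len 3):
       b  f  b
    0  1  2  3
  h 1  1  2  3
  a 2  2  2  3
  e 3  3  3  3
  b 4  3  4  3
  g 5  4  4  4
Edit distance = dp[5][3] = 4

4


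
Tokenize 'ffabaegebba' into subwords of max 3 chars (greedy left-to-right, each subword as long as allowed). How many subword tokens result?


'ffabaegebba' has 11 characters.
Chunking with max size 3:
  Chunk 1: 'ffa' (positions 0-2)
  Chunk 2: 'bae' (positions 3-5)
  Chunk 3: 'geb' (positions 6-8)
  Chunk 4: 'ba' (positions 9-10)
Total chunks: ceil(11 / 3) = 4

4


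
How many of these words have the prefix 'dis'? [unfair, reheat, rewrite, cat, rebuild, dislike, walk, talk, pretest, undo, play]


Checking each word for prefix 'dis':
  'unfair' -> no (count: 0)
  'reheat' -> no (count: 0)
  'rewrite' -> no (count: 0)
  'cat' -> no (count: 0)
  'rebuild' -> no (count: 0)
  'dislike' -> YES, starts with 'dis' (count: 1)
  'walk' -> no (count: 1)
  'talk' -> no (count: 1)
  'pretest' -> no (count: 1)
  'undo' -> no (count: 1)
  'play' -> no (count: 1)
Total with prefix 'dis': 1

1


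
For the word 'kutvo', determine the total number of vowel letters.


Scanning each character of 'kutvo':
  Position 1: 'k' -> consonant (running count: 0)
  Position 2: 'u' -> vowel (running count: 1)
  Position 3: 't' -> consonant (running count: 1)
  Position 4: 'v' -> consonant (running count: 1)
  Position 5: 'o' -> vowel (running count: 2)
Total vowels: 2

2


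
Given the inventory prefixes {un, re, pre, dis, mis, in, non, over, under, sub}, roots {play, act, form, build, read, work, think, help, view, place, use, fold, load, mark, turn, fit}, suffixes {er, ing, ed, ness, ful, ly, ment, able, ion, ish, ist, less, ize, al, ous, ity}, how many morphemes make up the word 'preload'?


Segmenting 'preload' against the inventory:
  'pre' -> prefix (morpheme 1)
  'load' -> root (morpheme 2)
Total morphemes: 2

2


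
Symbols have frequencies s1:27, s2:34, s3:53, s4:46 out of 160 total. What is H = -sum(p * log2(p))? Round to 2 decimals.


Computing entropy H = -sum(p_i * log2(p_i)):
  s1: p = 27/160 = 0.1688, -p*log2(p) = 0.4332
  s2: p = 34/160 = 0.2125, -p*log2(p) = 0.4748
  s3: p = 53/160 = 0.3312, -p*log2(p) = 0.5280
  s4: p = 46/160 = 0.2875, -p*log2(p) = 0.5170
H = sum of terms = 1.9530
Rounded to 2 decimals: 1.95

1.95


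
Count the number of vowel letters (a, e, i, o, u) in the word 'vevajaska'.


Scanning each character of 'vevajaska':
  Position 1: 'v' -> consonant (running count: 0)
  Position 2: 'e' -> vowel (running count: 1)
  Position 3: 'v' -> consonant (running count: 1)
  Position 4: 'a' -> vowel (running count: 2)
  Position 5: 'j' -> consonant (running count: 2)
  Position 6: 'a' -> vowel (running count: 3)
  Position 7: 's' -> consonant (running count: 3)
  Position 8: 'k' -> consonant (running count: 3)
  Position 9: 'a' -> vowel (running count: 4)
Total vowels: 4

4


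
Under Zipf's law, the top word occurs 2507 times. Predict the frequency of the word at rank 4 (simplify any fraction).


Zipf's law: freq(rank) = f1 / rank
f1 = 2507, rank = 4
freq = 2507 / 4
GCD(2507, 4) = 1
Simplified: 2507/4

2507/4


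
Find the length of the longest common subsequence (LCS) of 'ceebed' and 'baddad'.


DP table for LCS of 'ceebed' and 'baddad':
       b  a  d  d  a  d
    0  0  0  0  0  0  0
  c 0  0  0  0  0  0  0
  e 0  0  0  0  0  0  0
  e 0  0  0  0  0  0  0
  b 0  1  1  1  1  1  1
  e 0  1  1  1  1  1  1
  d 0  1  1  2  2  2  2
LCS: 'bd'
LCS length = 2

2


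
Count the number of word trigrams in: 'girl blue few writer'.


Word trigrams from [4] words:
  Trigram 1: (girl blue few)
  Trigram 2: (blue few writer)
Total word trigrams: 4 - 2 = 2

2


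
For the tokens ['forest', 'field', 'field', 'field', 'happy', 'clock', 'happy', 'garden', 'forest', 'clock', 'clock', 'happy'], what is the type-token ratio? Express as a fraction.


Tokens: 12
Unique types: ('clock', 'field', 'forest', 'garden', 'happy') = 5
TTR = 5/12
Already in lowest terms.

5/12


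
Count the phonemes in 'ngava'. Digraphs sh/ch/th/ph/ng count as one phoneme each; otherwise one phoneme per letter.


Parsing 'ngava' greedily, digraphs first:
  'ng' -> digraph (1 consonant phoneme) (phonemes so far: 1)
  'a' -> vowel phoneme (phonemes so far: 2)
  'v' -> consonant phoneme (phonemes so far: 3)
  'a' -> vowel phoneme (phonemes so far: 4)
Total phonemes: 4

4


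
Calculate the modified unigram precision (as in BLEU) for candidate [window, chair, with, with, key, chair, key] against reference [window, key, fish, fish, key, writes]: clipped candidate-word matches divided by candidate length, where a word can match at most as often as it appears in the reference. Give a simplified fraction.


Reference word counts: {'fish': 2, 'key': 2, 'window': 1, 'writes': 1}
Checking each candidate word (with clipping):
  'window' -> in reference (ref count 1, used 1/1) -> match (matches: 1)
  'chair' -> not in reference -> no match (matches: 1)
  'with' -> not in reference -> no match (matches: 1)
  'with' -> not in reference -> no match (matches: 1)
  'key' -> in reference (ref count 2, used 1/2) -> match (matches: 2)
  'chair' -> not in reference -> no match (matches: 2)
  'key' -> in reference (ref count 2, used 2/2) -> match (matches: 3)
Clipped matches: 3, Candidate length: 7
Precision = 3/7

3/7


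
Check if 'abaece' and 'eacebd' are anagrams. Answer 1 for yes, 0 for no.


Sort characters of 'abaece': 'aabcee'
Sort characters of 'eacebd': 'abcdee'
Sorted forms differ -> they are NOT anagrams
Result: 0

0


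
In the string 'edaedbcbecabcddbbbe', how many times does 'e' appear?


Scanning 'edaedbcbecabcddbbbe' for 'e':
  Position 0: 'e' -> MATCH (count: 1)
  Position 3: 'e' -> MATCH (count: 2)
  Position 8: 'e' -> MATCH (count: 3)
  Position 18: 'e' -> MATCH (count: 4)
Total occurrences of 'e': 4

4


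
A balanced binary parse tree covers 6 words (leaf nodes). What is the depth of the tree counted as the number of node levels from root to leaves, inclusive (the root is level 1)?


In a balanced binary tree with n leaves the deepest leaf is ceil(log2(n)) edges below the root,
so counting node levels inclusive of root and leaves gives ceil(log2(n)) + 1 levels.
log2(6) = 2.5850
ceil(2.5850) = 3
levels = 3 + 1 = 4

4


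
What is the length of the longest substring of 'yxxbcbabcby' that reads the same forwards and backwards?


Scanning 'yxxbcbabcby' for palindromic substrings.
Substring at positions 3-9: 'bcbabcb'.
Check: reverse('bcbabcb') = 'bcbabcb' -> palindrome confirmed.
Neighbouring characters ('x' / 'y') break symmetry, so it cannot extend further.
No longer palindromic substring exists; longest length = 7

7


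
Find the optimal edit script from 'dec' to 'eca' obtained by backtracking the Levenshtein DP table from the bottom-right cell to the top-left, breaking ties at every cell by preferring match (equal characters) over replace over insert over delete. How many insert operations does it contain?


Edit distance = 2. Backtracking from cell (3, 3) with preference match > replace > insert > delete,
then listing the resulting alignment 'dec' -> 'eca' left to right:
  Step 1: delete 'd'
  Step 2: keep 'e'
  Step 3: keep 'c'
  Step 4: insert 'a' [insertion #1]
Total insertions: 1

1


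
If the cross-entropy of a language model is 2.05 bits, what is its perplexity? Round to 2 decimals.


Perplexity formula: PP = 2^H
H = 2.05
PP = 2^2.05
Decompose: 2^2.05 = 2^2 * 2^0.05
2^2 = 4, 2^0.05 ~ 1.0352649
PP ~ 4 * 1.0352649 = 4.1410596
Rounded to 2 decimals: 4.14

4.14


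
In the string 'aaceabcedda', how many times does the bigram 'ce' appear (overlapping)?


Scanning 'aaceabcedda' for bigram 'ce':
  Position 0: 'aa' -> no
  Position 1: 'ac' -> no
  Position 2: 'ce' -> MATCH
  Position 3: 'ea' -> no
  Position 4: 'ab' -> no
  Position 5: 'bc' -> no
  Position 6: 'ce' -> MATCH
  Position 7: 'ed' -> no
  Position 8: 'dd' -> no
  Position 9: 'da' -> no
Total matches: 2

2


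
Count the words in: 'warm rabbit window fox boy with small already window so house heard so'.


Counting words by splitting on spaces:
  Word 1: 'warm'
  Word 2: 'rabbit'
  Word 3: 'window'
  Word 4: 'fox'
  Word 5: 'boy'
  Word 6: 'with'
  Word 7: 'small'
  Word 8: 'already'
  Word 9: 'window'
  Word 10: 'so'
  Word 11: 'house'
  Word 12: 'heard'
  Word 13: 'so'
Total words: 13

13


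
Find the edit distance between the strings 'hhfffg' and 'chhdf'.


Building DP table for s1='hhfffg' (len 6) and s2='chhdf' (len 5):
       c  h  h  d  f
    0  1  2  3  4  5
  h 1  1  1  2  3  4
  h 2  2  1  1  2  3
  f 3  3  2  2  2  2
  f 4  4  3  3  3  2
  f 5  5  4  4  4  3
  g 6  6  5  5  5  4
Edit distance = dp[6][5] = 4

4


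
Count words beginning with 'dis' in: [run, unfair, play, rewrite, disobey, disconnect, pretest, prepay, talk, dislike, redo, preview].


Checking each word for prefix 'dis':
  'run' -> no (count: 0)
  'unfair' -> no (count: 0)
  'play' -> no (count: 0)
  'rewrite' -> no (count: 0)
  'disobey' -> YES, starts with 'dis' (count: 1)
  'disconnect' -> YES, starts with 'dis' (count: 2)
  'pretest' -> no (count: 2)
  'prepay' -> no (count: 2)
  'talk' -> no (count: 2)
  'dislike' -> YES, starts with 'dis' (count: 3)
  'redo' -> no (count: 3)
  'preview' -> no (count: 3)
Total with prefix 'dis': 3

3


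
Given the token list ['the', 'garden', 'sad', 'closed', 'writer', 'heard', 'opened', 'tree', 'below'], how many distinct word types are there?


Listing all tokens and tracking unique types:
  Token 1: 'the' -> NEW (unique so far: 1)
  Token 2: 'garden' -> NEW (unique so far: 2)
  Token 3: 'sad' -> NEW (unique so far: 3)
  Token 4: 'closed' -> NEW (unique so far: 4)
  Token 5: 'writer' -> NEW (unique so far: 5)
  Token 6: 'heard' -> NEW (unique so far: 6)
  Token 7: 'opened' -> NEW (unique so far: 7)
  Token 8: 'tree' -> NEW (unique so far: 8)
  Token 9: 'below' -> NEW (unique so far: 9)
Unique types: ('below', 'closed', 'garden', 'heard', 'opened', 'sad', 'the', 'tree', 'writer')
Vocabulary size: 9

9


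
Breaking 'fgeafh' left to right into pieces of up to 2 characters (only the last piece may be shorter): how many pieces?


'fgeafh' has 6 characters.
Chunking with max size 2:
  Chunk 1: 'fg' (positions 0-1)
  Chunk 2: 'ea' (positions 2-3)
  Chunk 3: 'fh' (positions 4-5)
Total chunks: ceil(6 / 2) = 3

3


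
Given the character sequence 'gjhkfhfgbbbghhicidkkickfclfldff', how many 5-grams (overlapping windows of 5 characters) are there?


String 'gjhkfhfgbbbghhicidkkickfclfldff' has length L = 31.
Number of overlapping n-grams = L - n + 1
Substituting: 31 - 5 + 1 = 27

27


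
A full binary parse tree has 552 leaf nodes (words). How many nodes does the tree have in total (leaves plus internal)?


Leaf nodes (terminals): 552
Internal nodes = n - 1 = 552 - 1 = 551
Total = leaves + internal = 552 + 551 = 1103

1103


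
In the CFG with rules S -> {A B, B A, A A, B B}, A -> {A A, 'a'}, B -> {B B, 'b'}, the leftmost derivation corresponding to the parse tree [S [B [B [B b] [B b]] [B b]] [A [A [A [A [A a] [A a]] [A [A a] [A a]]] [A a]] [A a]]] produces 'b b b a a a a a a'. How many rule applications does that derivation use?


Every bracketed nonterminal node [X ...] in the tree is produced by exactly one rule application.
Reading the tree off as a leftmost derivation:
  Step 1: S  =>  B A   (applied S -> B A)
  Step 2: B A  =>  B B A   (applied B -> B B)
  Step 3: B B A  =>  B B B A   (applied B -> B B)
  Step 4: B B B A  =>  b B B A   (applied B -> b)
  Step 5: b B B A  =>  b b B A   (applied B -> b)
  Step 6: b b B A  =>  b b b A   (applied B -> b)
  Step 7: b b b A  =>  b b b A A   (applied A -> A A)
  Step 8: b b b A A  =>  b b b A A A   (applied A -> A A)
  Step 9: b b b A A A  =>  b b b A A A A   (applied A -> A A)
  Step 10: b b b A A A A  =>  b b b A A A A A   (applied A -> A A)
  Step 11: b b b A A A A A  =>  b b b a A A A A   (applied A -> a)
  Step 12: b b b a A A A A  =>  b b b a a A A A   (applied A -> a)
  Step 13: b b b a a A A A  =>  b b b a a A A A A   (applied A -> A A)
  Step 14: b b b a a A A A A  =>  b b b a a a A A A   (applied A -> a)
  Step 15: b b b a a a A A A  =>  b b b a a a a A A   (applied A -> a)
  Step 16: b b b a a a a A A  =>  b b b a a a a a A   (applied A -> a)
  Step 17: b b b a a a a a A  =>  b b b a a a a a a   (applied A -> a)
Final yield: b b b a a a a a a
Total rewrite steps: 17

17
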